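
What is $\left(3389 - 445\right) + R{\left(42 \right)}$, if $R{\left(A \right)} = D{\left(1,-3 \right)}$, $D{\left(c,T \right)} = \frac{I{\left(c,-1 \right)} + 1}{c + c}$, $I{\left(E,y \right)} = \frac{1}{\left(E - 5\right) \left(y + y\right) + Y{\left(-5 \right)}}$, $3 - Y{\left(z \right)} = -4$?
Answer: $\frac{44168}{15} \approx 2944.5$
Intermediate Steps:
$Y{\left(z \right)} = 7$ ($Y{\left(z \right)} = 3 - -4 = 3 + 4 = 7$)
$I{\left(E,y \right)} = \frac{1}{7 + 2 y \left(-5 + E\right)}$ ($I{\left(E,y \right)} = \frac{1}{\left(E - 5\right) \left(y + y\right) + 7} = \frac{1}{\left(-5 + E\right) 2 y + 7} = \frac{1}{2 y \left(-5 + E\right) + 7} = \frac{1}{7 + 2 y \left(-5 + E\right)}$)
$D{\left(c,T \right)} = \frac{1 + \frac{1}{17 - 2 c}}{2 c}$ ($D{\left(c,T \right)} = \frac{\frac{1}{7 - -10 + 2 c \left(-1\right)} + 1}{c + c} = \frac{\frac{1}{7 + 10 - 2 c} + 1}{2 c} = \left(\frac{1}{17 - 2 c} + 1\right) \frac{1}{2 c} = \left(1 + \frac{1}{17 - 2 c}\right) \frac{1}{2 c} = \frac{1 + \frac{1}{17 - 2 c}}{2 c}$)
$R{\left(A \right)} = \frac{8}{15}$ ($R{\left(A \right)} = \frac{9 - 1}{1 \left(17 - 2\right)} = 1 \frac{1}{17 - 2} \left(9 - 1\right) = 1 \cdot \frac{1}{15} \cdot 8 = \frac{8}{15}$)
$\left(3389 - 445\right) + R{\left(42 \right)} = \left(3389 - 445\right) + \frac{8}{15} = 2944 + \frac{8}{15} = \frac{44168}{15}$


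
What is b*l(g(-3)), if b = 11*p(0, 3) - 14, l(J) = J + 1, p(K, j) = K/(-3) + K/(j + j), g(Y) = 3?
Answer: -56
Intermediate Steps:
p(K, j) = -K/3 + K/(2*j) (p(K, j) = K*(-⅓) + K/((2*j)) = -K/3 + K*(1/(2*j)) = -K/3 + K/(2*j))
l(J) = 1 + J
b = -14 (b = 11*(-⅓*0 + (½)*0/3) - 14 = 11*(0 + (½)*0*(⅓)) - 14 = 11*(0 + 0) - 14 = 11*0 - 14 = 0 - 14 = -14)
b*l(g(-3)) = -14*(1 + 3) = -14*4 = -56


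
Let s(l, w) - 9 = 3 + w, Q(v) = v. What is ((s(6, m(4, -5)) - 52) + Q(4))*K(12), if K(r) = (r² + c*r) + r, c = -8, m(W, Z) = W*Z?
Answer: -3360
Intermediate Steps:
s(l, w) = 12 + w (s(l, w) = 9 + (3 + w) = 12 + w)
K(r) = r² - 7*r (K(r) = (r² - 8*r) + r = r² - 7*r)
((s(6, m(4, -5)) - 52) + Q(4))*K(12) = (((12 + 4*(-5)) - 52) + 4)*(12*(-7 + 12)) = (((12 - 20) - 52) + 4)*(12*5) = ((-8 - 52) + 4)*60 = (-60 + 4)*60 = -56*60 = -3360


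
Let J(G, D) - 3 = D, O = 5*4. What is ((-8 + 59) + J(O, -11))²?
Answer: 1849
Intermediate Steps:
O = 20
J(G, D) = 3 + D
((-8 + 59) + J(O, -11))² = ((-8 + 59) + (3 - 11))² = (51 - 8)² = 43² = 1849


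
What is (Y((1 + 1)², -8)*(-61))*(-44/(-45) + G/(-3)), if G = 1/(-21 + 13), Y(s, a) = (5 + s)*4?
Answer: -22387/10 ≈ -2238.7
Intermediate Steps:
Y(s, a) = 20 + 4*s
G = -⅛ (G = 1/(-8) = -⅛ ≈ -0.12500)
(Y((1 + 1)², -8)*(-61))*(-44/(-45) + G/(-3)) = ((20 + 4*(1 + 1)²)*(-61))*(-44/(-45) - ⅛/(-3)) = ((20 + 4*2²)*(-61))*(-44*(-1/45) - ⅛*(-⅓)) = ((20 + 4*4)*(-61))*(44/45 + 1/24) = ((20 + 16)*(-61))*(367/360) = (36*(-61))*(367/360) = -2196*367/360 = -22387/10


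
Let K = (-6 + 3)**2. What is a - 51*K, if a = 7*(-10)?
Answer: -529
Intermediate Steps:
a = -70
K = 9 (K = (-3)**2 = 9)
a - 51*K = -70 - 51*9 = -70 - 459 = -529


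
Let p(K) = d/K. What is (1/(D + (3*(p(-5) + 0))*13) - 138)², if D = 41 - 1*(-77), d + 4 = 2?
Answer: 8496968041/446224 ≈ 19042.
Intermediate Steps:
d = -2 (d = -4 + 2 = -2)
D = 118 (D = 41 + 77 = 118)
p(K) = -2/K
(1/(D + (3*(p(-5) + 0))*13) - 138)² = (1/(118 + (3*(-2/(-5) + 0))*13) - 138)² = (1/(118 + (3*(-2*(-⅕) + 0))*13) - 138)² = (1/(118 + (3*(⅖ + 0))*13) - 138)² = (1/(118 + (3*(⅖))*13) - 138)² = (1/(118 + (6/5)*13) - 138)² = (1/(118 + 78/5) - 138)² = (1/(668/5) - 138)² = (5/668 - 138)² = (-92179/668)² = 8496968041/446224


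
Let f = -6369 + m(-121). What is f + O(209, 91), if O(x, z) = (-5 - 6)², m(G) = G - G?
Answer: -6248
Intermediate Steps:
m(G) = 0
f = -6369 (f = -6369 + 0 = -6369)
O(x, z) = 121 (O(x, z) = (-11)² = 121)
f + O(209, 91) = -6369 + 121 = -6248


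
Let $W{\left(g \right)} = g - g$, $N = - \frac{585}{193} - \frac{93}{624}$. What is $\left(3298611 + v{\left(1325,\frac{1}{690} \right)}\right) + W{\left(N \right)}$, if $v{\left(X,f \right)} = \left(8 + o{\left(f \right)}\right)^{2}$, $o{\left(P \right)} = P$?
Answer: $\frac{1570499178541}{476100} \approx 3.2987 \cdot 10^{6}$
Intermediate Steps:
$v{\left(X,f \right)} = \left(8 + f\right)^{2}$
$N = - \frac{127663}{40144}$ ($N = \left(-585\right) \frac{1}{193} - \frac{31}{208} = - \frac{585}{193} - \frac{31}{208} = - \frac{127663}{40144} \approx -3.1801$)
$W{\left(g \right)} = 0$
$\left(3298611 + v{\left(1325,\frac{1}{690} \right)}\right) + W{\left(N \right)} = \left(3298611 + \left(8 + \frac{1}{690}\right)^{2}\right) + 0 = \left(3298611 + \left(\frac{5521}{690}\right)^{2}\right) + 0 = \left(3298611 + \frac{30481441}{476100}\right) + 0 = \frac{1570499178541}{476100} + 0 = \frac{1570499178541}{476100}$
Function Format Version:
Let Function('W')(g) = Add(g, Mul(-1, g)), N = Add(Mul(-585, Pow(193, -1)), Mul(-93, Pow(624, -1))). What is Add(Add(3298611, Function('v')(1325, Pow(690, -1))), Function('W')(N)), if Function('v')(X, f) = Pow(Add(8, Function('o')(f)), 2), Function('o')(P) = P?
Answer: Rational(1570499178541, 476100) ≈ 3.2987e+6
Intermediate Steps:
Function('v')(X, f) = Pow(Add(8, f), 2)
N = Rational(-127663, 40144) (N = Add(Mul(-585, Rational(1, 193)), Mul(-93, Rational(1, 624))) = Add(Rational(-585, 193), Rational(-31, 208)) = Rational(-127663, 40144) ≈ -3.1801)
Function('W')(g) = 0
Add(Add(3298611, Function('v')(1325, Pow(690, -1))), Function('W')(N)) = Add(Add(3298611, Pow(Add(8, Pow(690, -1)), 2)), 0) = Add(Add(3298611, Pow(Add(8, Rational(1, 690)), 2)), 0) = Add(Add(3298611, Pow(Rational(5521, 690), 2)), 0) = Add(Add(3298611, Rational(30481441, 476100)), 0) = Add(Rational(1570499178541, 476100), 0) = Rational(1570499178541, 476100)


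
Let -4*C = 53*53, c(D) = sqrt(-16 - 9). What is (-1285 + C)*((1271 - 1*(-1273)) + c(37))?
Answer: -5055564 - 39745*I/4 ≈ -5.0556e+6 - 9936.3*I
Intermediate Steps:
c(D) = 5*I (c(D) = sqrt(-25) = 5*I)
C = -2809/4 (C = -53*53/4 = -1/4*2809 = -2809/4 ≈ -702.25)
(-1285 + C)*((1271 - 1*(-1273)) + c(37)) = (-1285 - 2809/4)*((1271 - 1*(-1273)) + 5*I) = -7949*((1271 + 1273) + 5*I)/4 = -7949*(2544 + 5*I)/4 = -5055564 - 39745*I/4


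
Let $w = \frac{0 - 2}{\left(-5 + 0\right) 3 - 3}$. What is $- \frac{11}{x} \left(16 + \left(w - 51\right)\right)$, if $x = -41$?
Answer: $- \frac{3454}{369} \approx -9.3604$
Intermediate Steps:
$w = \frac{1}{9}$ ($w = - \frac{2}{\left(-5\right) 3 - 3} = - \frac{2}{-15 - 3} = - \frac{2}{-18} = \left(-2\right) \left(- \frac{1}{18}\right) = \frac{1}{9} \approx 0.11111$)
$- \frac{11}{x} \left(16 + \left(w - 51\right)\right) = - \frac{11}{-41} \left(16 + \left(\frac{1}{9} - 51\right)\right) = \left(-11\right) \left(- \frac{1}{41}\right) \left(16 + \left(\frac{1}{9} - 51\right)\right) = \frac{11 \left(16 - \frac{458}{9}\right)}{41} = \frac{11}{41} \left(- \frac{314}{9}\right) = - \frac{3454}{369}$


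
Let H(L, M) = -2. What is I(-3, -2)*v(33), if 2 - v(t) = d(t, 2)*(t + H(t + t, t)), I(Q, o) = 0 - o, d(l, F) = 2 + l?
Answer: -2166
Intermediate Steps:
I(Q, o) = -o
v(t) = 2 - (-2 + t)*(2 + t) (v(t) = 2 - (2 + t)*(t - 2) = 2 - (2 + t)*(-2 + t) = 2 - (-2 + t)*(2 + t))
I(-3, -2)*v(33) = (-1*(-2))*(6 - 1*33**2) = 2*(6 - 1*1089) = 2*(6 - 1089) = 2*(-1083) = -2166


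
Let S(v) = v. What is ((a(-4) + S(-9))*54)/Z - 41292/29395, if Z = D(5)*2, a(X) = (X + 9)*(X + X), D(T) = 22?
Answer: -39798009/646690 ≈ -61.541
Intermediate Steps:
a(X) = 2*X*(9 + X) (a(X) = (9 + X)*(2*X) = 2*X*(9 + X))
Z = 44 (Z = 22*2 = 44)
((a(-4) + S(-9))*54)/Z - 41292/29395 = ((2*(-4)*(9 - 4) - 9)*54)/44 - 41292/29395 = ((2*(-4)*5 - 9)*54)*(1/44) - 41292*1/29395 = ((-40 - 9)*54)*(1/44) - 41292/29395 = -49*54*(1/44) - 41292/29395 = -2646*1/44 - 41292/29395 = -1323/22 - 41292/29395 = -39798009/646690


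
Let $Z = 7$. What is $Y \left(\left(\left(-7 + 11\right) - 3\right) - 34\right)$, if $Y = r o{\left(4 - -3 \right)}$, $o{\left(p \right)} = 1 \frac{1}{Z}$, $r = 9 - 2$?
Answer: $-33$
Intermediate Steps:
$r = 7$ ($r = 9 - 2 = 7$)
$o{\left(p \right)} = \frac{1}{7}$ ($o{\left(p \right)} = 1 \cdot \frac{1}{7} = \frac{1}{7}$)
$Y = 1$ ($Y = 7 \cdot \frac{1}{7} = 1$)
$Y \left(\left(\left(-7 + 11\right) - 3\right) - 34\right) = 1 \left(\left(\left(-7 + 11\right) - 3\right) - 34\right) = 1 \left(\left(4 - 3\right) - 34\right) = 1 \left(1 - 34\right) = 1 \left(-33\right) = -33$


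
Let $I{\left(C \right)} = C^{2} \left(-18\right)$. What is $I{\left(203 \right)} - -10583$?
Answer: $-731179$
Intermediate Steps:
$I{\left(C \right)} = - 18 C^{2}$
$I{\left(203 \right)} - -10583 = - 18 \cdot 203^{2} - -10583 = \left(-18\right) 41209 + 10583 = -741762 + 10583 = -731179$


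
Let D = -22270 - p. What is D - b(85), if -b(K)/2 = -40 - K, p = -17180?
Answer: -5340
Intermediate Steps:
b(K) = 80 + 2*K (b(K) = -2*(-40 - K) = 80 + 2*K)
D = -5090 (D = -22270 - 1*(-17180) = -22270 + 17180 = -5090)
D - b(85) = -5090 - (80 + 2*85) = -5090 - (80 + 170) = -5090 - 1*250 = -5090 - 250 = -5340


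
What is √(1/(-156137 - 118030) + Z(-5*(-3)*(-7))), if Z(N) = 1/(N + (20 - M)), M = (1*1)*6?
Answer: I*√760279652314/8316399 ≈ 0.10485*I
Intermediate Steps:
M = 6 (M = 1*6 = 6)
Z(N) = 1/(14 + N) (Z(N) = 1/(N + (20 - 1*6)) = 1/(N + (20 - 6)) = 1/(N + 14) = 1/(14 + N))
√(1/(-156137 - 118030) + Z(-5*(-3)*(-7))) = √(1/(-156137 - 118030) + 1/(14 - 5*(-3)*(-7))) = √(1/(-274167) + 1/(14 + 15*(-7))) = √(-1/274167 + 1/(14 - 105)) = √(-1/274167 + 1/(-91)) = √(-1/274167 - 1/91) = √(-274258/24949197) = I*√760279652314/8316399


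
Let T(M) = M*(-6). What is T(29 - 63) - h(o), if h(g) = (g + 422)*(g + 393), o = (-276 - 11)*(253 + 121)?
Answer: -11434131416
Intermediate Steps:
T(M) = -6*M
o = -107338 (o = -287*374 = -107338)
h(g) = (393 + g)*(422 + g) (h(g) = (422 + g)*(393 + g) = (393 + g)*(422 + g))
T(29 - 63) - h(o) = -6*(29 - 63) - (165846 + (-107338)² + 815*(-107338)) = -6*(-34) - (165846 + 11521446244 - 87480470) = 204 - 1*11434131620 = 204 - 11434131620 = -11434131416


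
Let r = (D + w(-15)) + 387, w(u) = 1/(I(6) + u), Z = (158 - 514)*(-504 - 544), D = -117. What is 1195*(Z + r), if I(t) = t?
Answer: 4015464095/9 ≈ 4.4616e+8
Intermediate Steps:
Z = 373088 (Z = -356*(-1048) = 373088)
w(u) = 1/(6 + u)
r = 2429/9 (r = (-117 + 1/(6 - 15)) + 387 = (-117 + 1/(-9)) + 387 = (-117 - ⅑) + 387 = -1054/9 + 387 = 2429/9 ≈ 269.89)
1195*(Z + r) = 1195*(373088 + 2429/9) = 1195*(3360221/9) = 4015464095/9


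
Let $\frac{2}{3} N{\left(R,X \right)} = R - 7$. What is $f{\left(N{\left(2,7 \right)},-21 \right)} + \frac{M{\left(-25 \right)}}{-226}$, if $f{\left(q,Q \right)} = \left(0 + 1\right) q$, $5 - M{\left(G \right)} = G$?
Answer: $- \frac{1725}{226} \approx -7.6327$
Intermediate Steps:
$N{\left(R,X \right)} = - \frac{21}{2} + \frac{3 R}{2}$ ($N{\left(R,X \right)} = \frac{3 \left(R - 7\right)}{2} = \frac{3 \left(-7 + R\right)}{2} = - \frac{21}{2} + \frac{3 R}{2}$)
$M{\left(G \right)} = 5 - G$
$f{\left(q,Q \right)} = q$ ($f{\left(q,Q \right)} = 1 q = q$)
$f{\left(N{\left(2,7 \right)},-21 \right)} + \frac{M{\left(-25 \right)}}{-226} = \left(- \frac{21}{2} + \frac{3}{2} \cdot 2\right) + \frac{5 - -25}{-226} = \left(- \frac{21}{2} + 3\right) + \left(5 + 25\right) \left(- \frac{1}{226}\right) = - \frac{15}{2} + 30 \left(- \frac{1}{226}\right) = - \frac{15}{2} - \frac{15}{113} = - \frac{1725}{226}$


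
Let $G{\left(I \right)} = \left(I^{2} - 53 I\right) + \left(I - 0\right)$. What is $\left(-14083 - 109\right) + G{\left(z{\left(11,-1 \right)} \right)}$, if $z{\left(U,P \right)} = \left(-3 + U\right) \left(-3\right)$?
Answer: $-12368$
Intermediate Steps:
$z{\left(U,P \right)} = 9 - 3 U$
$G{\left(I \right)} = I^{2} - 52 I$ ($G{\left(I \right)} = \left(I^{2} - 53 I\right) + \left(I + 0\right) = \left(I^{2} - 53 I\right) + I = I^{2} - 52 I$)
$\left(-14083 - 109\right) + G{\left(z{\left(11,-1 \right)} \right)} = \left(-14083 - 109\right) + \left(9 - 33\right) \left(-52 + \left(9 - 33\right)\right) = -14192 + \left(9 - 33\right) \left(-52 + \left(9 - 33\right)\right) = -14192 - 24 \left(-52 - 24\right) = -14192 - -1824 = -14192 + 1824 = -12368$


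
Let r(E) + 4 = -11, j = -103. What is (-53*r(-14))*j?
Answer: -81885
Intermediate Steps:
r(E) = -15 (r(E) = -4 - 11 = -15)
(-53*r(-14))*j = -53*(-15)*(-103) = 795*(-103) = -81885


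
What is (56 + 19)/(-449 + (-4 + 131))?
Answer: -75/322 ≈ -0.23292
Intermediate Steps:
(56 + 19)/(-449 + (-4 + 131)) = 75/(-449 + 127) = 75/(-322) = 75*(-1/322) = -75/322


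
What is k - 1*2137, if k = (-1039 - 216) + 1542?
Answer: -1850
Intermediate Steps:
k = 287 (k = -1255 + 1542 = 287)
k - 1*2137 = 287 - 1*2137 = 287 - 2137 = -1850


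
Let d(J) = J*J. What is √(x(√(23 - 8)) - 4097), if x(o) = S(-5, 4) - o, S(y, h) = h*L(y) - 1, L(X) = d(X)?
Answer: √(-3998 - √15) ≈ 63.26*I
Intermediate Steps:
d(J) = J²
L(X) = X²
S(y, h) = -1 + h*y² (S(y, h) = h*y² - 1 = -1 + h*y²)
x(o) = 99 - o (x(o) = (-1 + 4*(-5)²) - o = (-1 + 4*25) - o = (-1 + 100) - o = 99 - o)
√(x(√(23 - 8)) - 4097) = √((99 - √(23 - 8)) - 4097) = √((99 - √15) - 4097) = √(-3998 - √15)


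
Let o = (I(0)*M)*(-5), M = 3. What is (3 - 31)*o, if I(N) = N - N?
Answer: 0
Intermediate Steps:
I(N) = 0
o = 0 (o = (0*3)*(-5) = 0*(-5) = 0)
(3 - 31)*o = (3 - 31)*0 = -28*0 = 0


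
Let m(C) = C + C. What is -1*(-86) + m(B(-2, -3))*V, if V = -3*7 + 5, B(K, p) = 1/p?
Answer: 290/3 ≈ 96.667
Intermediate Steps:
m(C) = 2*C
V = -16 (V = -21 + 5 = -16)
-1*(-86) + m(B(-2, -3))*V = -1*(-86) + (2/(-3))*(-16) = 86 + (2*(-1/3))*(-16) = 86 - 2/3*(-16) = 86 + 32/3 = 290/3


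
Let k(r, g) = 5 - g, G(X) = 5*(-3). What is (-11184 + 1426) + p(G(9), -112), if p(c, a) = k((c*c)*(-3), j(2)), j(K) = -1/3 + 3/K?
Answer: -58525/6 ≈ -9754.2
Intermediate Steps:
G(X) = -15
j(K) = -1/3 + 3/K (j(K) = -1*1/3 + 3/K = -1/3 + 3/K)
p(c, a) = 23/6 (p(c, a) = 5 - (9 - 1*2)/(3*2) = 5 - (9 - 2)/(3*2) = 5 - 7/(3*2) = 5 - 1*7/6 = 5 - 7/6 = 23/6)
(-11184 + 1426) + p(G(9), -112) = (-11184 + 1426) + 23/6 = -9758 + 23/6 = -58525/6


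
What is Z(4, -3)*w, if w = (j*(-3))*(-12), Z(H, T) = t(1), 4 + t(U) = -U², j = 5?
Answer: -900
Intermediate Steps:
t(U) = -4 - U²
Z(H, T) = -5 (Z(H, T) = -4 - 1*1² = -4 - 1*1 = -4 - 1 = -5)
w = 180 (w = (5*(-3))*(-12) = -15*(-12) = 180)
Z(4, -3)*w = -5*180 = -900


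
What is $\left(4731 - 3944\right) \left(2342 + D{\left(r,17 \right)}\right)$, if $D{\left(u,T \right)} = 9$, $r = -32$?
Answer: $1850237$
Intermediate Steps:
$\left(4731 - 3944\right) \left(2342 + D{\left(r,17 \right)}\right) = \left(4731 - 3944\right) \left(2342 + 9\right) = 787 \cdot 2351 = 1850237$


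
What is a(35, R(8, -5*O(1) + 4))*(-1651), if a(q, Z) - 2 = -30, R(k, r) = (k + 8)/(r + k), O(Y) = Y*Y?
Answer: 46228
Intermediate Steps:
O(Y) = Y²
R(k, r) = (8 + k)/(k + r)
a(q, Z) = -28 (a(q, Z) = 2 - 30 = -28)
a(35, R(8, -5*O(1) + 4))*(-1651) = -28*(-1651) = 46228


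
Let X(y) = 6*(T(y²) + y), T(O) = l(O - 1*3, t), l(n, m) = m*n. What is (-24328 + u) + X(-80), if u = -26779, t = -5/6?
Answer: -83572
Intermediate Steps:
t = -⅚ (t = -5*⅙ = -⅚ ≈ -0.83333)
T(O) = 5/2 - 5*O/6 (T(O) = -5*(O - 1*3)/6 = -5*(O - 3)/6 = -5*(-3 + O)/6 = 5/2 - 5*O/6)
X(y) = 15 - 5*y² + 6*y (X(y) = 6*((5/2 - 5*y²/6) + y) = 6*(5/2 + y - 5*y²/6) = 15 - 5*y² + 6*y)
(-24328 + u) + X(-80) = (-24328 - 26779) + (15 - 5*(-80)² + 6*(-80)) = -51107 + (15 - 5*6400 - 480) = -51107 + (15 - 32000 - 480) = -51107 - 32465 = -83572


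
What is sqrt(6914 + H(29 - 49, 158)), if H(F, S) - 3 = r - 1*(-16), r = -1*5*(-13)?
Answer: sqrt(6998) ≈ 83.654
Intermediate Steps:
r = 65 (r = -5*(-13) = 65)
H(F, S) = 84 (H(F, S) = 3 + (65 - 1*(-16)) = 3 + (65 + 16) = 3 + 81 = 84)
sqrt(6914 + H(29 - 49, 158)) = sqrt(6914 + 84) = sqrt(6998)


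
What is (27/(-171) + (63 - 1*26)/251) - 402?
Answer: -1917188/4769 ≈ -402.01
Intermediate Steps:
(27/(-171) + (63 - 1*26)/251) - 402 = (27*(-1/171) + (63 - 26)*(1/251)) - 402 = (-3/19 + 37*(1/251)) - 402 = (-3/19 + 37/251) - 402 = -50/4769 - 402 = -1917188/4769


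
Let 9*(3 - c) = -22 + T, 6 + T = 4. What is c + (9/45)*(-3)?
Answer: 76/15 ≈ 5.0667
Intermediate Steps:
T = -2 (T = -6 + 4 = -2)
c = 17/3 (c = 3 - (-22 - 2)/9 = 3 - 1/9*(-24) = 3 + 8/3 = 17/3 ≈ 5.6667)
c + (9/45)*(-3) = 17/3 + (9/45)*(-3) = 17/3 + (9*(1/45))*(-3) = 17/3 + (1/5)*(-3) = 17/3 - 3/5 = 76/15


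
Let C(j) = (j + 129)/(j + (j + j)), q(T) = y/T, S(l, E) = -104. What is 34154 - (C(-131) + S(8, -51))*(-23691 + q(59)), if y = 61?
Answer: -56332397162/23187 ≈ -2.4295e+6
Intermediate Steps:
q(T) = 61/T
C(j) = (129 + j)/(3*j) (C(j) = (129 + j)/(j + 2*j) = (129 + j)/((3*j)) = (129 + j)*(1/(3*j)) = (129 + j)/(3*j))
34154 - (C(-131) + S(8, -51))*(-23691 + q(59)) = 34154 - ((1/3)*(129 - 131)/(-131) - 104)*(-23691 + 61/59) = 34154 - ((1/3)*(-1/131)*(-2) - 104)*(-23691 + 61*(1/59)) = 34154 - (2/393 - 104)*(-23691 + 61/59) = 34154 - (-40870)*(-1397708)/(393*59) = 34154 - 1*57124325960/23187 = 34154 - 57124325960/23187 = -56332397162/23187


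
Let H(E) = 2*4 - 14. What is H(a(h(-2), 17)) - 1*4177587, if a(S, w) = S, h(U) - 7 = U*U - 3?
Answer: -4177593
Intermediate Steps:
h(U) = 4 + U² (h(U) = 7 + (U*U - 3) = 7 + (U² - 3) = 7 + (-3 + U²) = 4 + U²)
H(E) = -6 (H(E) = 8 - 14 = -6)
H(a(h(-2), 17)) - 1*4177587 = -6 - 1*4177587 = -6 - 4177587 = -4177593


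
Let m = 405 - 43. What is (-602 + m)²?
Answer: 57600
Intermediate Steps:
m = 362
(-602 + m)² = (-602 + 362)² = (-240)² = 57600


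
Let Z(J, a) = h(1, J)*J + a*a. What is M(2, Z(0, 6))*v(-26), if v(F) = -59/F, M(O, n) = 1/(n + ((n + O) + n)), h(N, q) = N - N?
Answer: 59/2860 ≈ 0.020629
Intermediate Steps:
h(N, q) = 0
Z(J, a) = a² (Z(J, a) = 0*J + a*a = 0 + a² = a²)
M(O, n) = 1/(O + 3*n) (M(O, n) = 1/(n + ((O + n) + n)) = 1/(n + (O + 2*n)) = 1/(O + 3*n))
M(2, Z(0, 6))*v(-26) = (-59/(-26))/(2 + 3*6²) = (-59*(-1/26))/(2 + 3*36) = (59/26)/(2 + 108) = (59/26)/110 = (1/110)*(59/26) = 59/2860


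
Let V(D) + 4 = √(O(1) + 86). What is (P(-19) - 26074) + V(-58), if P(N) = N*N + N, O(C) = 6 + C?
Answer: -25736 + √93 ≈ -25726.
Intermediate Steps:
P(N) = N + N² (P(N) = N² + N = N + N²)
V(D) = -4 + √93 (V(D) = -4 + √((6 + 1) + 86) = -4 + √(7 + 86) = -4 + √93)
(P(-19) - 26074) + V(-58) = (-19*(1 - 19) - 26074) + (-4 + √93) = (-19*(-18) - 26074) + (-4 + √93) = (342 - 26074) + (-4 + √93) = -25732 + (-4 + √93) = -25736 + √93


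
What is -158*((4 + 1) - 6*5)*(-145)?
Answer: -572750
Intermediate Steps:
-158*((4 + 1) - 6*5)*(-145) = -158*(5 - 30)*(-145) = -158*(-25)*(-145) = 3950*(-145) = -572750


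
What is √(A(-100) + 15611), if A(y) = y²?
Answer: √25611 ≈ 160.03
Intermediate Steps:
√(A(-100) + 15611) = √((-100)² + 15611) = √(10000 + 15611) = √25611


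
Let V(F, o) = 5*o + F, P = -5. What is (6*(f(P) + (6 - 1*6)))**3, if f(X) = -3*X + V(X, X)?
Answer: -729000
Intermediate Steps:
V(F, o) = F + 5*o
f(X) = 3*X (f(X) = -3*X + (X + 5*X) = -3*X + 6*X = 3*X)
(6*(f(P) + (6 - 1*6)))**3 = (6*(3*(-5) + (6 - 1*6)))**3 = (6*(-15 + (6 - 6)))**3 = (6*(-15 + 0))**3 = (6*(-15))**3 = (-90)**3 = -729000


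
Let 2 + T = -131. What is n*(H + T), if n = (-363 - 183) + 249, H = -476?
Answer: 180873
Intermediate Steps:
T = -133 (T = -2 - 131 = -133)
n = -297 (n = -546 + 249 = -297)
n*(H + T) = -297*(-476 - 133) = -297*(-609) = 180873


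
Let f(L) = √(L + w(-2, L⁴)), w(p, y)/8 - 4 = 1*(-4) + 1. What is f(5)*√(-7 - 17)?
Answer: 2*I*√78 ≈ 17.664*I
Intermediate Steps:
w(p, y) = 8 (w(p, y) = 32 + 8*(1*(-4) + 1) = 32 + 8*(-4 + 1) = 32 + 8*(-3) = 32 - 24 = 8)
f(L) = √(8 + L) (f(L) = √(L + 8) = √(8 + L))
f(5)*√(-7 - 17) = √(8 + 5)*√(-7 - 17) = √13*√(-24) = √13*(2*I*√6) = 2*I*√78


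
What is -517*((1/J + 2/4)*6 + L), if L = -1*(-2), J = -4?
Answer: -3619/2 ≈ -1809.5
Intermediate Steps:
L = 2
-517*((1/J + 2/4)*6 + L) = -517*((1/(-4) + 2/4)*6 + 2) = -517*((1*(-¼) + 2*(¼))*6 + 2) = -517*((-¼ + ½)*6 + 2) = -517*((¼)*6 + 2) = -517*(3/2 + 2) = -517*7/2 = -3619/2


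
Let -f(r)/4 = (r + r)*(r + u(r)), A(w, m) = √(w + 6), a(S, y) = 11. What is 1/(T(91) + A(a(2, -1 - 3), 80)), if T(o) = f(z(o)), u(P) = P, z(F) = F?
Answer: -132496/17555189999 - √17/17555189999 ≈ -7.5476e-6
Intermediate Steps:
A(w, m) = √(6 + w)
f(r) = -16*r² (f(r) = -4*(r + r)*(r + r) = -4*2*r*2*r = -16*r²)
T(o) = -16*o²
1/(T(91) + A(a(2, -1 - 3), 80)) = 1/(-16*91² + √(6 + 11)) = 1/(-16*8281 + √17) = 1/(-132496 + √17)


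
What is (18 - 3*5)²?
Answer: 9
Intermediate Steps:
(18 - 3*5)² = (18 - 15)² = 3² = 9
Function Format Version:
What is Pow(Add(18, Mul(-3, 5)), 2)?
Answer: 9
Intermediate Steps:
Pow(Add(18, Mul(-3, 5)), 2) = Pow(Add(18, -15), 2) = Pow(3, 2) = 9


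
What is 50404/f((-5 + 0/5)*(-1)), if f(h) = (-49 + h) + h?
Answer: -50404/39 ≈ -1292.4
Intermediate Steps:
f(h) = -49 + 2*h
50404/f((-5 + 0/5)*(-1)) = 50404/(-49 + 2*((-5 + 0/5)*(-1))) = 50404/(-49 + 2*((-5 + 0*(1/5))*(-1))) = 50404/(-49 + 2*((-5 + 0)*(-1))) = 50404/(-49 + 2*(-5*(-1))) = 50404/(-49 + 2*5) = 50404/(-49 + 10) = 50404/(-39) = 50404*(-1/39) = -50404/39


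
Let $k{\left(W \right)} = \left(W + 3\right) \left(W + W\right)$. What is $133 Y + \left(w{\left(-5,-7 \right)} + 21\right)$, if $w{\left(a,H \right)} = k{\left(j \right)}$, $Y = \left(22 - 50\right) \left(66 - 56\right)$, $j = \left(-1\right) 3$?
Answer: $-37219$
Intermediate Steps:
$j = -3$
$k{\left(W \right)} = 2 W \left(3 + W\right)$ ($k{\left(W \right)} = \left(3 + W\right) 2 W = 2 W \left(3 + W\right)$)
$Y = -280$ ($Y = \left(-28\right) 10 = -280$)
$w{\left(a,H \right)} = 0$ ($w{\left(a,H \right)} = 2 \left(-3\right) \left(3 - 3\right) = 2 \left(-3\right) 0 = 0$)
$133 Y + \left(w{\left(-5,-7 \right)} + 21\right) = 133 \left(-280\right) + \left(0 + 21\right) = -37240 + 21 = -37219$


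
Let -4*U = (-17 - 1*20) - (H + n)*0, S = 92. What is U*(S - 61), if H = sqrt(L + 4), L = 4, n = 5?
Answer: 1147/4 ≈ 286.75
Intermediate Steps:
H = 2*sqrt(2) (H = sqrt(4 + 4) = sqrt(8) = 2*sqrt(2) ≈ 2.8284)
U = 37/4 (U = -((-17 - 1*20) - (2*sqrt(2) + 5)*0)/4 = -((-17 - 20) - (5 + 2*sqrt(2))*0)/4 = -(-37 - 1*0)/4 = -(-37 + 0)/4 = -1/4*(-37) = 37/4 ≈ 9.2500)
U*(S - 61) = 37*(92 - 61)/4 = (37/4)*31 = 1147/4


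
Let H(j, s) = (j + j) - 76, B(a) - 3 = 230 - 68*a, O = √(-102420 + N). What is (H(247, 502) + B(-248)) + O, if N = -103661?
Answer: 17515 + I*√206081 ≈ 17515.0 + 453.96*I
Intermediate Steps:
O = I*√206081 (O = √(-102420 - 103661) = √(-206081) = I*√206081 ≈ 453.96*I)
B(a) = 233 - 68*a (B(a) = 3 + (230 - 68*a) = 233 - 68*a)
H(j, s) = -76 + 2*j (H(j, s) = 2*j - 76 = -76 + 2*j)
(H(247, 502) + B(-248)) + O = ((-76 + 2*247) + (233 - 68*(-248))) + I*√206081 = ((-76 + 494) + (233 + 16864)) + I*√206081 = (418 + 17097) + I*√206081 = 17515 + I*√206081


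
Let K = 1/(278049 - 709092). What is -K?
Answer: 1/431043 ≈ 2.3200e-6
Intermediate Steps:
K = -1/431043 (K = 1/(-431043) = -1/431043 ≈ -2.3200e-6)
-K = -1*(-1/431043) = 1/431043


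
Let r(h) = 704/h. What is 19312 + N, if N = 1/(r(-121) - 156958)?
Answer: 33344137813/1726602 ≈ 19312.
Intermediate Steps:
N = -11/1726602 (N = 1/(704/(-121) - 156958) = 1/(704*(-1/121) - 156958) = 1/(-64/11 - 156958) = 1/(-1726602/11) = -11/1726602 ≈ -6.3709e-6)
19312 + N = 19312 - 11/1726602 = 33344137813/1726602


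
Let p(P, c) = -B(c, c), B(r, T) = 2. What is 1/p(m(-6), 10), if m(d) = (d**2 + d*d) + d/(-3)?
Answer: -1/2 ≈ -0.50000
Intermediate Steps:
m(d) = 2*d**2 - d/3 (m(d) = (d**2 + d**2) + d*(-1/3) = 2*d**2 - d/3)
p(P, c) = -2 (p(P, c) = -1*2 = -2)
1/p(m(-6), 10) = 1/(-2) = -1/2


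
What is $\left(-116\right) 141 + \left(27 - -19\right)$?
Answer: $-16310$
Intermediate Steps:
$\left(-116\right) 141 + \left(27 - -19\right) = -16356 + \left(27 + \left(-18 + 37\right)\right) = -16356 + \left(27 + 19\right) = -16356 + 46 = -16310$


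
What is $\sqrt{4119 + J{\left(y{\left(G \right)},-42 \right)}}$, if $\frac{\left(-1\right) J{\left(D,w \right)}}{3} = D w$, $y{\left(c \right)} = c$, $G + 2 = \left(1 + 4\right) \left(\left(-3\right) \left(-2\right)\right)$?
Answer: $\sqrt{7647} \approx 87.447$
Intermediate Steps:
$G = 28$ ($G = -2 + \left(1 + 4\right) \left(\left(-3\right) \left(-2\right)\right) = -2 + 5 \cdot 6 = -2 + 30 = 28$)
$J{\left(D,w \right)} = - 3 D w$
$\sqrt{4119 + J{\left(y{\left(G \right)},-42 \right)}} = \sqrt{4119 - 84 \left(-42\right)} = \sqrt{4119 + 3528} = \sqrt{7647}$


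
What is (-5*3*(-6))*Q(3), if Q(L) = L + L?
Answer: 540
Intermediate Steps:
Q(L) = 2*L
(-5*3*(-6))*Q(3) = (-5*3*(-6))*(2*3) = -15*(-6)*6 = 90*6 = 540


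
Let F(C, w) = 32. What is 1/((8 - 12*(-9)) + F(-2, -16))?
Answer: 1/148 ≈ 0.0067568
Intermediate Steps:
1/((8 - 12*(-9)) + F(-2, -16)) = 1/((8 - 12*(-9)) + 32) = 1/((8 + 108) + 32) = 1/(116 + 32) = 1/148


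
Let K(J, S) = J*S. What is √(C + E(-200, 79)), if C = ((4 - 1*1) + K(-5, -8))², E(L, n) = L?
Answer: √1649 ≈ 40.608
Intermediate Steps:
C = 1849 (C = ((4 - 1*1) - 5*(-8))² = ((4 - 1) + 40)² = (3 + 40)² = 43² = 1849)
√(C + E(-200, 79)) = √(1849 - 200) = √1649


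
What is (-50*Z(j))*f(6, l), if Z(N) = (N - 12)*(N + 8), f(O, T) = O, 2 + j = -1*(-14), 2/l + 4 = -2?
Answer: 0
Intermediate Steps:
l = -⅓ (l = 2/(-4 - 2) = 2/(-6) = 2*(-⅙) = -⅓ ≈ -0.33333)
j = 12 (j = -2 - 1*(-14) = -2 + 14 = 12)
Z(N) = (-12 + N)*(8 + N)
(-50*Z(j))*f(6, l) = -50*(-96 + 12² - 4*12)*6 = -50*(-96 + 144 - 48)*6 = -50*0*6 = 0*6 = 0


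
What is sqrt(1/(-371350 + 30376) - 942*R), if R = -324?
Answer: sqrt(3942719967302626)/113658 ≈ 552.46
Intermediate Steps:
sqrt(1/(-371350 + 30376) - 942*R) = sqrt(1/(-371350 + 30376) - 942*(-324)) = sqrt(1/(-340974) + 305208) = sqrt(-1/340974 + 305208) = sqrt(104067992591/340974) = sqrt(3942719967302626)/113658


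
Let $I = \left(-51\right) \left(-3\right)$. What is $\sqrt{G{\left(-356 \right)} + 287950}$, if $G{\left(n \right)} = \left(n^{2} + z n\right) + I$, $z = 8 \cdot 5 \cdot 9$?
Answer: $\sqrt{286679} \approx 535.42$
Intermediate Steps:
$I = 153$
$z = 360$ ($z = 40 \cdot 9 = 360$)
$G{\left(n \right)} = 153 + n^{2} + 360 n$ ($G{\left(n \right)} = \left(n^{2} + 360 n\right) + 153 = 153 + n^{2} + 360 n$)
$\sqrt{G{\left(-356 \right)} + 287950} = \sqrt{\left(153 + \left(-356\right)^{2} + 360 \left(-356\right)\right) + 287950} = \sqrt{\left(153 + 126736 - 128160\right) + 287950} = \sqrt{-1271 + 287950} = \sqrt{286679}$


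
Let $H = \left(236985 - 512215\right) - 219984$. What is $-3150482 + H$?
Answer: $-3645696$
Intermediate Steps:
$H = -495214$ ($H = -275230 - 219984 = -495214$)
$-3150482 + H = -3150482 - 495214 = -3645696$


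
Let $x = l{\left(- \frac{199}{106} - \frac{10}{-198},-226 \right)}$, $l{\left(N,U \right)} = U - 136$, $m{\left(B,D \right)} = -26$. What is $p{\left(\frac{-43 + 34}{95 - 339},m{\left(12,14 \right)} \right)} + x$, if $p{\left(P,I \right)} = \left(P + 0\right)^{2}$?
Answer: $- \frac{21551951}{59536} \approx -362.0$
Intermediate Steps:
$l{\left(N,U \right)} = -136 + U$ ($l{\left(N,U \right)} = U - 136 = -136 + U$)
$p{\left(P,I \right)} = P^{2}$
$x = -362$ ($x = -136 - 226 = -362$)
$p{\left(\frac{-43 + 34}{95 - 339},m{\left(12,14 \right)} \right)} + x = \left(\frac{-43 + 34}{95 - 339}\right)^{2} - 362 = \left(- \frac{9}{-244}\right)^{2} - 362 = \left(\left(-9\right) \left(- \frac{1}{244}\right)\right)^{2} - 362 = \left(\frac{9}{244}\right)^{2} - 362 = \frac{81}{59536} - 362 = - \frac{21551951}{59536}$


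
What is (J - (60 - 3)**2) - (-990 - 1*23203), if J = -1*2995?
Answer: 17949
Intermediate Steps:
J = -2995
(J - (60 - 3)**2) - (-990 - 1*23203) = (-2995 - (60 - 3)**2) - (-990 - 1*23203) = (-2995 - 1*57**2) - (-990 - 23203) = (-2995 - 1*3249) - 1*(-24193) = (-2995 - 3249) + 24193 = -6244 + 24193 = 17949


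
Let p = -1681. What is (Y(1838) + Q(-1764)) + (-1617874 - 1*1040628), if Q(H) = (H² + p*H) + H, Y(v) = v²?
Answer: 6794958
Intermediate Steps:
Q(H) = H² - 1680*H (Q(H) = (H² - 1681*H) + H = H² - 1680*H)
(Y(1838) + Q(-1764)) + (-1617874 - 1*1040628) = (1838² - 1764*(-1680 - 1764)) + (-1617874 - 1*1040628) = (3378244 - 1764*(-3444)) + (-1617874 - 1040628) = (3378244 + 6075216) - 2658502 = 9453460 - 2658502 = 6794958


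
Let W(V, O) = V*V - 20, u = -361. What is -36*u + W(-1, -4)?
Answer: 12977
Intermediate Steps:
W(V, O) = -20 + V**2 (W(V, O) = V**2 - 20 = -20 + V**2)
-36*u + W(-1, -4) = -36*(-361) + (-20 + (-1)**2) = 12996 + (-20 + 1) = 12996 - 19 = 12977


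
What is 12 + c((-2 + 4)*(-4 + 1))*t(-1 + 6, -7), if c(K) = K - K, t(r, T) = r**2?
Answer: 12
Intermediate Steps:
c(K) = 0
12 + c((-2 + 4)*(-4 + 1))*t(-1 + 6, -7) = 12 + 0*(-1 + 6)**2 = 12 + 0*5**2 = 12 + 0*25 = 12 + 0 = 12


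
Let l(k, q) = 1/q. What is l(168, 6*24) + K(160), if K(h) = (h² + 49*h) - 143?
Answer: 4794769/144 ≈ 33297.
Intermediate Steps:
K(h) = -143 + h² + 49*h
l(168, 6*24) + K(160) = 1/(6*24) + (-143 + 160² + 49*160) = 1/144 + (-143 + 25600 + 7840) = 1/144 + 33297 = 4794769/144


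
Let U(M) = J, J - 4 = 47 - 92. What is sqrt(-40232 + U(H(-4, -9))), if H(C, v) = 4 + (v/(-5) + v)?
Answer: I*sqrt(40273) ≈ 200.68*I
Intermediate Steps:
J = -41 (J = 4 + (47 - 92) = 4 - 45 = -41)
H(C, v) = 4 + 4*v/5 (H(C, v) = 4 + (v*(-1/5) + v) = 4 + (-v/5 + v) = 4 + 4*v/5)
U(M) = -41
sqrt(-40232 + U(H(-4, -9))) = sqrt(-40232 - 41) = sqrt(-40273) = I*sqrt(40273)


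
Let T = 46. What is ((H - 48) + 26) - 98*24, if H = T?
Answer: -2328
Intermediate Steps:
H = 46
((H - 48) + 26) - 98*24 = ((46 - 48) + 26) - 98*24 = (-2 + 26) - 2352 = 24 - 2352 = -2328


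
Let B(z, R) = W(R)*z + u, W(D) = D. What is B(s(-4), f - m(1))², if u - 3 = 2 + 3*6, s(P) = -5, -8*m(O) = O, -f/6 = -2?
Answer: 90601/64 ≈ 1415.6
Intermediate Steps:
f = 12 (f = -6*(-2) = 12)
m(O) = -O/8
u = 23 (u = 3 + (2 + 3*6) = 3 + (2 + 18) = 3 + 20 = 23)
B(z, R) = 23 + R*z (B(z, R) = R*z + 23 = 23 + R*z)
B(s(-4), f - m(1))² = (23 + (12 - (-1)/8)*(-5))² = (23 + (12 - 1*(-⅛))*(-5))² = (23 + (12 + ⅛)*(-5))² = (23 + (97/8)*(-5))² = (23 - 485/8)² = (-301/8)² = 90601/64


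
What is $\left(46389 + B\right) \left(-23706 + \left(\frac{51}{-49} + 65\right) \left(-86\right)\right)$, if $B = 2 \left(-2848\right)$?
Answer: $- \frac{58236484774}{49} \approx -1.1885 \cdot 10^{9}$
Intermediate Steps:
$B = -5696$
$\left(46389 + B\right) \left(-23706 + \left(\frac{51}{-49} + 65\right) \left(-86\right)\right) = \left(46389 - 5696\right) \left(-23706 + \left(\frac{51}{-49} + 65\right) \left(-86\right)\right) = 40693 \left(-23706 + \left(51 \left(- \frac{1}{49}\right) + 65\right) \left(-86\right)\right) = 40693 \left(-23706 + \left(- \frac{51}{49} + 65\right) \left(-86\right)\right) = 40693 \left(-23706 + \frac{3134}{49} \left(-86\right)\right) = 40693 \left(-23706 - \frac{269524}{49}\right) = 40693 \left(- \frac{1431118}{49}\right) = - \frac{58236484774}{49}$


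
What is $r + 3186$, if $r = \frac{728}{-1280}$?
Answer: $\frac{509669}{160} \approx 3185.4$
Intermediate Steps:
$r = - \frac{91}{160}$ ($r = 728 \left(- \frac{1}{1280}\right) = - \frac{91}{160} \approx -0.56875$)
$r + 3186 = - \frac{91}{160} + 3186 = \frac{509669}{160}$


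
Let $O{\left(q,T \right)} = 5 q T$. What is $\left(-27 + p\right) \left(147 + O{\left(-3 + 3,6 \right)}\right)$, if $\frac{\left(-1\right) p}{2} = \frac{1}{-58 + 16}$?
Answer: $-3962$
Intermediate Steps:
$O{\left(q,T \right)} = 5 T q$
$p = \frac{1}{21}$ ($p = - \frac{2}{-58 + 16} = - \frac{2}{-42} = \left(-2\right) \left(- \frac{1}{42}\right) = \frac{1}{21} \approx 0.047619$)
$\left(-27 + p\right) \left(147 + O{\left(-3 + 3,6 \right)}\right) = \left(-27 + \frac{1}{21}\right) \left(147 + 5 \cdot 6 \left(-3 + 3\right)\right) = - \frac{566 \left(147 + 5 \cdot 6 \cdot 0\right)}{21} = - \frac{566 \left(147 + 0\right)}{21} = \left(- \frac{566}{21}\right) 147 = -3962$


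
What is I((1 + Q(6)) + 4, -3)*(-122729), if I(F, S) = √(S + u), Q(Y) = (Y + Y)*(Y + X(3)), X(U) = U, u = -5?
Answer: -245458*I*√2 ≈ -3.4713e+5*I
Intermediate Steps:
Q(Y) = 2*Y*(3 + Y) (Q(Y) = (Y + Y)*(Y + 3) = (2*Y)*(3 + Y) = 2*Y*(3 + Y))
I(F, S) = √(-5 + S) (I(F, S) = √(S - 5) = √(-5 + S))
I((1 + Q(6)) + 4, -3)*(-122729) = √(-5 - 3)*(-122729) = √(-8)*(-122729) = (2*I*√2)*(-122729) = -245458*I*√2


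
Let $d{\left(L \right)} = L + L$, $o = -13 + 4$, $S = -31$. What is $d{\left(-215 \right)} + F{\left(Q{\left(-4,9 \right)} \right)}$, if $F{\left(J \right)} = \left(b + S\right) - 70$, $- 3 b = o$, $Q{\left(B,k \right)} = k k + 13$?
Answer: $-528$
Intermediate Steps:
$o = -9$
$d{\left(L \right)} = 2 L$
$Q{\left(B,k \right)} = 13 + k^{2}$ ($Q{\left(B,k \right)} = k^{2} + 13 = 13 + k^{2}$)
$b = 3$ ($b = \left(- \frac{1}{3}\right) \left(-9\right) = 3$)
$F{\left(J \right)} = -98$ ($F{\left(J \right)} = \left(3 - 31\right) - 70 = -28 - 70 = -98$)
$d{\left(-215 \right)} + F{\left(Q{\left(-4,9 \right)} \right)} = 2 \left(-215\right) - 98 = -430 - 98 = -528$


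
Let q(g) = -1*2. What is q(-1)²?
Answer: 4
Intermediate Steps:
q(g) = -2
q(-1)² = (-2)² = 4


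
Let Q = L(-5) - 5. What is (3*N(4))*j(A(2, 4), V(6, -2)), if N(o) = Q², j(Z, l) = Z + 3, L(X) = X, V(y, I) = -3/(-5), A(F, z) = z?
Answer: 2100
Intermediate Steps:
V(y, I) = ⅗ (V(y, I) = -3*(-⅕) = ⅗)
Q = -10 (Q = -5 - 5 = -10)
j(Z, l) = 3 + Z
N(o) = 100 (N(o) = (-10)² = 100)
(3*N(4))*j(A(2, 4), V(6, -2)) = (3*100)*(3 + 4) = 300*7 = 2100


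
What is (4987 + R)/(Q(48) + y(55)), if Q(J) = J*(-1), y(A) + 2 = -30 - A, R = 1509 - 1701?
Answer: -959/27 ≈ -35.518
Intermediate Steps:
R = -192
y(A) = -32 - A (y(A) = -2 + (-30 - A) = -32 - A)
Q(J) = -J
(4987 + R)/(Q(48) + y(55)) = (4987 - 192)/(-1*48 + (-32 - 1*55)) = 4795/(-48 + (-32 - 55)) = 4795/(-48 - 87) = 4795/(-135) = 4795*(-1/135) = -959/27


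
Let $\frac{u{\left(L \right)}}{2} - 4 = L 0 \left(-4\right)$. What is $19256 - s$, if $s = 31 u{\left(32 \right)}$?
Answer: $19008$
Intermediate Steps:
$u{\left(L \right)} = 8$ ($u{\left(L \right)} = 8 + 2 L 0 \left(-4\right) = 8 + 2 \cdot 0 \left(-4\right) = 8 + 2 \cdot 0 = 8 + 0 = 8$)
$s = 248$ ($s = 31 \cdot 8 = 248$)
$19256 - s = 19256 - 248 = 19008$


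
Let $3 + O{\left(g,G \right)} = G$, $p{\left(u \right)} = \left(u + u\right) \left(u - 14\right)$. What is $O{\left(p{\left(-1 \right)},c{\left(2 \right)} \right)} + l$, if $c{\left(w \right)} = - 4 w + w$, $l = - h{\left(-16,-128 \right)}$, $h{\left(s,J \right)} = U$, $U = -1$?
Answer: $-8$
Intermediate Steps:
$h{\left(s,J \right)} = -1$
$l = 1$ ($l = \left(-1\right) \left(-1\right) = 1$)
$c{\left(w \right)} = - 3 w$
$p{\left(u \right)} = 2 u \left(-14 + u\right)$
$O{\left(g,G \right)} = -3 + G$
$O{\left(p{\left(-1 \right)},c{\left(2 \right)} \right)} + l = \left(-3 - 6\right) + 1 = -9 + 1 = -8$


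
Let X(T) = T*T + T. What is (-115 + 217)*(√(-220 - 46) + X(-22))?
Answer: 47124 + 102*I*√266 ≈ 47124.0 + 1663.6*I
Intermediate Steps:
X(T) = T + T² (X(T) = T² + T = T + T²)
(-115 + 217)*(√(-220 - 46) + X(-22)) = (-115 + 217)*(√(-220 - 46) - 22*(1 - 22)) = 102*(√(-266) - 22*(-21)) = 102*(I*√266 + 462) = 102*(462 + I*√266) = 47124 + 102*I*√266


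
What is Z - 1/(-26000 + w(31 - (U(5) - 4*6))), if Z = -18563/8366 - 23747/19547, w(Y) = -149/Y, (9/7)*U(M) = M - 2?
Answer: -2306942596140345/671855167816294 ≈ -3.4337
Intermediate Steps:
U(M) = -14/9 + 7*M/9 (U(M) = 7*(M - 2)/9 = 7*(-2 + M)/9 = -14/9 + 7*M/9)
Z = -561518363/163530202 (Z = -18563*1/8366 - 23747*1/19547 = -18563/8366 - 23747/19547 = -561518363/163530202 ≈ -3.4337)
Z - 1/(-26000 + w(31 - (U(5) - 4*6))) = -561518363/163530202 - 1/(-26000 - 149/(31 - ((-14/9 + (7/9)*5) - 4*6))) = -561518363/163530202 - 1/(-26000 - 149/(31 - ((-14/9 + 35/9) - 24))) = -561518363/163530202 - 1/(-26000 - 149/(31 - (7/3 - 24))) = -561518363/163530202 - 1/(-26000 - 149/(31 - 1*(-65/3))) = -561518363/163530202 - 1/(-26000 - 149/(31 + 65/3)) = -561518363/163530202 - 1/(-26000 - 149/158/3) = -561518363/163530202 - 1/(-26000 - 149*3/158) = -561518363/163530202 - 1/(-26000 - 447/158) = -561518363/163530202 - 1/(-4108447/158) = -561518363/163530202 - 1*(-158/4108447) = -561518363/163530202 + 158/4108447 = -2306942596140345/671855167816294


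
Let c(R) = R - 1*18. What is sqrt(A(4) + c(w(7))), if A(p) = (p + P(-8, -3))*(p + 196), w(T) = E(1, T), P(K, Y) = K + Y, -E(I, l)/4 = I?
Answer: 3*I*sqrt(158) ≈ 37.709*I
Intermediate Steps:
E(I, l) = -4*I
w(T) = -4 (w(T) = -4*1 = -4)
c(R) = -18 + R (c(R) = R - 18 = -18 + R)
A(p) = (-11 + p)*(196 + p) (A(p) = (p + (-8 - 3))*(p + 196) = (p - 11)*(196 + p) = (-11 + p)*(196 + p))
sqrt(A(4) + c(w(7))) = sqrt((-2156 + 4**2 + 185*4) + (-18 - 4)) = sqrt((-2156 + 16 + 740) - 22) = sqrt(-1400 - 22) = sqrt(-1422) = 3*I*sqrt(158)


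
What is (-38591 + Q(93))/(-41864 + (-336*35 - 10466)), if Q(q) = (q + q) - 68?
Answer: 38473/64090 ≈ 0.60030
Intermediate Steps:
Q(q) = -68 + 2*q (Q(q) = 2*q - 68 = -68 + 2*q)
(-38591 + Q(93))/(-41864 + (-336*35 - 10466)) = (-38591 + (-68 + 2*93))/(-41864 + (-336*35 - 10466)) = (-38591 + (-68 + 186))/(-41864 + (-11760 - 10466)) = (-38591 + 118)/(-41864 - 22226) = -38473/(-64090) = -38473*(-1/64090) = 38473/64090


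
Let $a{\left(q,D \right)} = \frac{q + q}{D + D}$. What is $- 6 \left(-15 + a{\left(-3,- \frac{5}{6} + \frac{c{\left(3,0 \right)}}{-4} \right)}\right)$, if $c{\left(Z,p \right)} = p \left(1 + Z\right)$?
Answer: $\frac{342}{5} \approx 68.4$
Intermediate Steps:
$a{\left(q,D \right)} = \frac{q}{D}$ ($a{\left(q,D \right)} = \frac{2 q}{2 D} = 2 q \frac{1}{2 D} = \frac{q}{D}$)
$- 6 \left(-15 + a{\left(-3,- \frac{5}{6} + \frac{c{\left(3,0 \right)}}{-4} \right)}\right) = - 6 \left(-15 - \frac{3}{- \frac{5}{6} + \frac{0 \left(1 + 3\right)}{-4}}\right) = - 6 \left(-15 - \frac{3}{\left(-5\right) \frac{1}{6} + 0 \cdot 4 \left(- \frac{1}{4}\right)}\right) = - 6 \left(-15 - \frac{3}{- \frac{5}{6} + 0 \left(- \frac{1}{4}\right)}\right) = - 6 \left(-15 - \frac{3}{- \frac{5}{6} + 0}\right) = - 6 \left(-15 - \frac{3}{- \frac{5}{6}}\right) = - 6 \left(-15 - - \frac{18}{5}\right) = - 6 \left(-15 + \frac{18}{5}\right) = \left(-6\right) \left(- \frac{57}{5}\right) = \frac{342}{5}$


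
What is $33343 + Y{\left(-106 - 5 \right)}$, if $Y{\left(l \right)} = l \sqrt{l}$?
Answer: $33343 - 111 i \sqrt{111} \approx 33343.0 - 1169.5 i$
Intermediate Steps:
$Y{\left(l \right)} = l^{\frac{3}{2}}$
$33343 + Y{\left(-106 - 5 \right)} = 33343 + \left(-106 - 5\right)^{\frac{3}{2}} = 33343 + \left(-111\right)^{\frac{3}{2}} = 33343 - 111 i \sqrt{111}$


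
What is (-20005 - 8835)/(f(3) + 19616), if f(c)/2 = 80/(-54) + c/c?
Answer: -55620/37829 ≈ -1.4703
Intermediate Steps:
f(c) = -26/27 (f(c) = 2*(80/(-54) + c/c) = 2*(80*(-1/54) + 1) = 2*(-40/27 + 1) = 2*(-13/27) = -26/27)
(-20005 - 8835)/(f(3) + 19616) = (-20005 - 8835)/(-26/27 + 19616) = -28840/529606/27 = -28840*27/529606 = -55620/37829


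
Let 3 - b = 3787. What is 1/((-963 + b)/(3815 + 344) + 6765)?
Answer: 4159/28130888 ≈ 0.00014784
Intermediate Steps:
b = -3784 (b = 3 - 1*3787 = 3 - 3787 = -3784)
1/((-963 + b)/(3815 + 344) + 6765) = 1/((-963 - 3784)/(3815 + 344) + 6765) = 1/(-4747/4159 + 6765) = 1/(28130888/4159) = 4159/28130888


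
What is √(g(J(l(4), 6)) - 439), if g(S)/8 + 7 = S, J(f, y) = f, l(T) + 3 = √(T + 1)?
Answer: √(-519 + 8*√5) ≈ 22.386*I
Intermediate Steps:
l(T) = -3 + √(1 + T) (l(T) = -3 + √(T + 1) = -3 + √(1 + T))
g(S) = -56 + 8*S
√(g(J(l(4), 6)) - 439) = √((-56 + 8*(-3 + √(1 + 4))) - 439) = √((-56 + 8*(-3 + √5)) - 439) = √((-56 + (-24 + 8*√5)) - 439) = √((-80 + 8*√5) - 439) = √(-519 + 8*√5)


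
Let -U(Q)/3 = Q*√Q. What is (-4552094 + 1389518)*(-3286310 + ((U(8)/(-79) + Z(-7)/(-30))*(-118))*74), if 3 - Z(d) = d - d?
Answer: 51952217865984/5 + 1325549454336*√2/79 ≈ 1.0414e+13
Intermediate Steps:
Z(d) = 3 (Z(d) = 3 - (d - d) = 3 - 1*0 = 3 + 0 = 3)
U(Q) = -3*Q^(3/2) (U(Q) = -3*Q*√Q = -3*Q^(3/2))
(-4552094 + 1389518)*(-3286310 + ((U(8)/(-79) + Z(-7)/(-30))*(-118))*74) = (-4552094 + 1389518)*(-3286310 + ((-48*√2/(-79) + 3/(-30))*(-118))*74) = -3162576*(-3286310 + ((-48*√2*(-1/79) + 3*(-1/30))*(-118))*74) = -3162576*(-3286310 + ((-48*√2*(-1/79) - ⅒)*(-118))*74) = -3162576*(-3286310 + ((48*√2/79 - ⅒)*(-118))*74) = -3162576*(-3286310 + ((-⅒ + 48*√2/79)*(-118))*74) = -3162576*(-3286310 + (59/5 - 5664*√2/79)*74) = -3162576*(-3286310 + (4366/5 - 419136*√2/79)) = -3162576*(-16427184/5 - 419136*√2/79) = 51952217865984/5 + 1325549454336*√2/79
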